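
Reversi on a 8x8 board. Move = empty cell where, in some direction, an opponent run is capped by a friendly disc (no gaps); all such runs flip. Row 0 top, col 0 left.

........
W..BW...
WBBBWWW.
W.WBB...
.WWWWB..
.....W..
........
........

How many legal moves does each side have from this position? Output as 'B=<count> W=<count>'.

-- B to move --
(0,0): no bracket -> illegal
(0,1): no bracket -> illegal
(0,3): no bracket -> illegal
(0,4): flips 2 -> legal
(0,5): flips 1 -> legal
(1,1): no bracket -> illegal
(1,5): flips 2 -> legal
(1,6): flips 1 -> legal
(1,7): no bracket -> illegal
(2,7): flips 3 -> legal
(3,1): flips 1 -> legal
(3,5): flips 1 -> legal
(3,6): no bracket -> illegal
(3,7): no bracket -> illegal
(4,0): flips 4 -> legal
(4,6): no bracket -> illegal
(5,0): flips 2 -> legal
(5,1): flips 1 -> legal
(5,2): flips 3 -> legal
(5,3): flips 1 -> legal
(5,4): flips 3 -> legal
(5,6): no bracket -> illegal
(6,4): no bracket -> illegal
(6,5): flips 1 -> legal
(6,6): flips 2 -> legal
B mobility = 15
-- W to move --
(0,2): flips 1 -> legal
(0,3): flips 3 -> legal
(0,4): no bracket -> illegal
(1,1): flips 2 -> legal
(1,2): flips 3 -> legal
(3,1): no bracket -> illegal
(3,5): flips 3 -> legal
(3,6): no bracket -> illegal
(4,6): flips 1 -> legal
(5,4): no bracket -> illegal
(5,6): no bracket -> illegal
W mobility = 6

Answer: B=15 W=6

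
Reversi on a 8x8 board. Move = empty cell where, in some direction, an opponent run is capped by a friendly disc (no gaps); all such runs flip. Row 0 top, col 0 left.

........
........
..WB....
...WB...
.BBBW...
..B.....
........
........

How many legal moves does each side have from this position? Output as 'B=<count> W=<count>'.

Answer: B=5 W=6

Derivation:
-- B to move --
(1,1): no bracket -> illegal
(1,2): no bracket -> illegal
(1,3): no bracket -> illegal
(2,1): flips 1 -> legal
(2,4): flips 1 -> legal
(3,1): no bracket -> illegal
(3,2): flips 1 -> legal
(3,5): no bracket -> illegal
(4,5): flips 1 -> legal
(5,3): no bracket -> illegal
(5,4): flips 1 -> legal
(5,5): no bracket -> illegal
B mobility = 5
-- W to move --
(1,2): no bracket -> illegal
(1,3): flips 1 -> legal
(1,4): no bracket -> illegal
(2,4): flips 2 -> legal
(2,5): no bracket -> illegal
(3,0): no bracket -> illegal
(3,1): no bracket -> illegal
(3,2): no bracket -> illegal
(3,5): flips 1 -> legal
(4,0): flips 3 -> legal
(4,5): no bracket -> illegal
(5,0): no bracket -> illegal
(5,1): flips 1 -> legal
(5,3): flips 1 -> legal
(5,4): no bracket -> illegal
(6,1): no bracket -> illegal
(6,2): no bracket -> illegal
(6,3): no bracket -> illegal
W mobility = 6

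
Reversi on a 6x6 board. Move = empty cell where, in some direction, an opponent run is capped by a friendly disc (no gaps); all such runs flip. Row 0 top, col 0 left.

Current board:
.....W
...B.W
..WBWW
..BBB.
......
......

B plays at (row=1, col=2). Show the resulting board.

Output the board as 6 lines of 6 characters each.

Answer: .....W
..BB.W
..BBWW
..BBB.
......
......

Derivation:
Place B at (1,2); scan 8 dirs for brackets.
Dir NW: first cell '.' (not opp) -> no flip
Dir N: first cell '.' (not opp) -> no flip
Dir NE: first cell '.' (not opp) -> no flip
Dir W: first cell '.' (not opp) -> no flip
Dir E: first cell 'B' (not opp) -> no flip
Dir SW: first cell '.' (not opp) -> no flip
Dir S: opp run (2,2) capped by B -> flip
Dir SE: first cell 'B' (not opp) -> no flip
All flips: (2,2)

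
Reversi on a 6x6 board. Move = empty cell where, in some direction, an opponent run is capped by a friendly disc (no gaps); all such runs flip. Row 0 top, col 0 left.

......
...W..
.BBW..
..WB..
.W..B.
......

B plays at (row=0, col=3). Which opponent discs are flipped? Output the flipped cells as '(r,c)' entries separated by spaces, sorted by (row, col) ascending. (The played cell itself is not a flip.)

Dir NW: edge -> no flip
Dir N: edge -> no flip
Dir NE: edge -> no flip
Dir W: first cell '.' (not opp) -> no flip
Dir E: first cell '.' (not opp) -> no flip
Dir SW: first cell '.' (not opp) -> no flip
Dir S: opp run (1,3) (2,3) capped by B -> flip
Dir SE: first cell '.' (not opp) -> no flip

Answer: (1,3) (2,3)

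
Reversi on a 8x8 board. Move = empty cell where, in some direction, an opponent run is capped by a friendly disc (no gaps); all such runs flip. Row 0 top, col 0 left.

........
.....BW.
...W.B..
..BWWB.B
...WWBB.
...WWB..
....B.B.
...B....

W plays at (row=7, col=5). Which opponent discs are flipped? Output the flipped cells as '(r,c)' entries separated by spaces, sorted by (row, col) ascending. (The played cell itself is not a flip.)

Dir NW: opp run (6,4) capped by W -> flip
Dir N: first cell '.' (not opp) -> no flip
Dir NE: opp run (6,6), next='.' -> no flip
Dir W: first cell '.' (not opp) -> no flip
Dir E: first cell '.' (not opp) -> no flip
Dir SW: edge -> no flip
Dir S: edge -> no flip
Dir SE: edge -> no flip

Answer: (6,4)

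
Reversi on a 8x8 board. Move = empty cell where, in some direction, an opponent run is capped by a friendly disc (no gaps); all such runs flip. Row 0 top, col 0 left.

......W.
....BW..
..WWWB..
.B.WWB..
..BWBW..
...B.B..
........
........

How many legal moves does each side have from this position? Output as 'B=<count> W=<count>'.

Answer: B=8 W=14

Derivation:
-- B to move --
(0,4): no bracket -> illegal
(0,5): flips 1 -> legal
(0,7): no bracket -> illegal
(1,1): flips 2 -> legal
(1,2): no bracket -> illegal
(1,3): flips 5 -> legal
(1,6): flips 1 -> legal
(1,7): no bracket -> illegal
(2,1): flips 3 -> legal
(2,6): no bracket -> illegal
(3,2): flips 3 -> legal
(3,6): no bracket -> illegal
(4,6): flips 1 -> legal
(5,2): flips 2 -> legal
(5,4): no bracket -> illegal
(5,6): no bracket -> illegal
B mobility = 8
-- W to move --
(0,3): no bracket -> illegal
(0,4): flips 1 -> legal
(0,5): flips 1 -> legal
(1,3): flips 1 -> legal
(1,6): flips 1 -> legal
(2,0): no bracket -> illegal
(2,1): no bracket -> illegal
(2,6): flips 1 -> legal
(3,0): no bracket -> illegal
(3,2): no bracket -> illegal
(3,6): flips 1 -> legal
(4,0): flips 1 -> legal
(4,1): flips 1 -> legal
(4,6): flips 1 -> legal
(5,1): flips 1 -> legal
(5,2): no bracket -> illegal
(5,4): flips 1 -> legal
(5,6): no bracket -> illegal
(6,2): no bracket -> illegal
(6,3): flips 1 -> legal
(6,4): no bracket -> illegal
(6,5): flips 1 -> legal
(6,6): flips 2 -> legal
W mobility = 14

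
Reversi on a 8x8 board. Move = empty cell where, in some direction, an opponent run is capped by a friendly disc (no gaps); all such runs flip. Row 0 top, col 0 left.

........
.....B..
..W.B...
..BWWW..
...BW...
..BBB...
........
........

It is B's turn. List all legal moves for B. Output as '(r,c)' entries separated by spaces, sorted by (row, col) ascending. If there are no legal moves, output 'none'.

(1,1): no bracket -> illegal
(1,2): flips 1 -> legal
(1,3): no bracket -> illegal
(2,1): no bracket -> illegal
(2,3): flips 1 -> legal
(2,5): flips 1 -> legal
(2,6): flips 2 -> legal
(3,1): no bracket -> illegal
(3,6): flips 3 -> legal
(4,2): flips 1 -> legal
(4,5): flips 1 -> legal
(4,6): flips 1 -> legal
(5,5): no bracket -> illegal

Answer: (1,2) (2,3) (2,5) (2,6) (3,6) (4,2) (4,5) (4,6)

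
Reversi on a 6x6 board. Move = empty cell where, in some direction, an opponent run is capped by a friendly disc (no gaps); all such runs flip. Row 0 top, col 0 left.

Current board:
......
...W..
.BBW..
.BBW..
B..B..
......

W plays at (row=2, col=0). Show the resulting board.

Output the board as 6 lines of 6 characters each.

Answer: ......
...W..
WWWW..
.BBW..
B..B..
......

Derivation:
Place W at (2,0); scan 8 dirs for brackets.
Dir NW: edge -> no flip
Dir N: first cell '.' (not opp) -> no flip
Dir NE: first cell '.' (not opp) -> no flip
Dir W: edge -> no flip
Dir E: opp run (2,1) (2,2) capped by W -> flip
Dir SW: edge -> no flip
Dir S: first cell '.' (not opp) -> no flip
Dir SE: opp run (3,1), next='.' -> no flip
All flips: (2,1) (2,2)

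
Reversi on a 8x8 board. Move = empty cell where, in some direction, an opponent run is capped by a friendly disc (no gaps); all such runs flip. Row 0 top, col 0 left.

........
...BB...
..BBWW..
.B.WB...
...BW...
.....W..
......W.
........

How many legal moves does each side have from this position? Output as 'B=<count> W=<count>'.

-- B to move --
(1,5): no bracket -> illegal
(1,6): flips 1 -> legal
(2,6): flips 2 -> legal
(3,2): flips 1 -> legal
(3,5): flips 1 -> legal
(3,6): flips 1 -> legal
(4,2): no bracket -> illegal
(4,5): flips 1 -> legal
(4,6): no bracket -> illegal
(5,3): no bracket -> illegal
(5,4): flips 1 -> legal
(5,6): no bracket -> illegal
(5,7): no bracket -> illegal
(6,4): no bracket -> illegal
(6,5): no bracket -> illegal
(6,7): no bracket -> illegal
(7,5): no bracket -> illegal
(7,6): no bracket -> illegal
(7,7): flips 4 -> legal
B mobility = 8
-- W to move --
(0,2): flips 1 -> legal
(0,3): flips 3 -> legal
(0,4): flips 1 -> legal
(0,5): no bracket -> illegal
(1,1): flips 1 -> legal
(1,2): no bracket -> illegal
(1,5): no bracket -> illegal
(2,0): no bracket -> illegal
(2,1): flips 2 -> legal
(3,0): no bracket -> illegal
(3,2): no bracket -> illegal
(3,5): flips 1 -> legal
(4,0): no bracket -> illegal
(4,1): no bracket -> illegal
(4,2): flips 1 -> legal
(4,5): no bracket -> illegal
(5,2): flips 2 -> legal
(5,3): flips 1 -> legal
(5,4): no bracket -> illegal
W mobility = 9

Answer: B=8 W=9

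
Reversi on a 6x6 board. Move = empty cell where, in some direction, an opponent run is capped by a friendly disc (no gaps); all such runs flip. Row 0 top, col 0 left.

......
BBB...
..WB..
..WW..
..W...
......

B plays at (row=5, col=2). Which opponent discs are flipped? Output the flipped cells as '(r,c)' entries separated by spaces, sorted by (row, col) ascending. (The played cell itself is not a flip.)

Answer: (2,2) (3,2) (4,2)

Derivation:
Dir NW: first cell '.' (not opp) -> no flip
Dir N: opp run (4,2) (3,2) (2,2) capped by B -> flip
Dir NE: first cell '.' (not opp) -> no flip
Dir W: first cell '.' (not opp) -> no flip
Dir E: first cell '.' (not opp) -> no flip
Dir SW: edge -> no flip
Dir S: edge -> no flip
Dir SE: edge -> no flip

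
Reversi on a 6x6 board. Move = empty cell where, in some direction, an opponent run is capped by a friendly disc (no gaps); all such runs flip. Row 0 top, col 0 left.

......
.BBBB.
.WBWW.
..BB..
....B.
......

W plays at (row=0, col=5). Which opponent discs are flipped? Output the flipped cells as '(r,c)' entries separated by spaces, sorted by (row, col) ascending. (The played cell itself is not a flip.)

Answer: (1,4)

Derivation:
Dir NW: edge -> no flip
Dir N: edge -> no flip
Dir NE: edge -> no flip
Dir W: first cell '.' (not opp) -> no flip
Dir E: edge -> no flip
Dir SW: opp run (1,4) capped by W -> flip
Dir S: first cell '.' (not opp) -> no flip
Dir SE: edge -> no flip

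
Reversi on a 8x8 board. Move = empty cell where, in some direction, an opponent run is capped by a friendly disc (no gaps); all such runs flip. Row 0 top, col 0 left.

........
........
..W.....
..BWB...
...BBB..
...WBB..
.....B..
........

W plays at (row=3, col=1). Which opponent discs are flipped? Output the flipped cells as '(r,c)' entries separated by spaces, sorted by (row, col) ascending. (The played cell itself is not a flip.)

Answer: (3,2)

Derivation:
Dir NW: first cell '.' (not opp) -> no flip
Dir N: first cell '.' (not opp) -> no flip
Dir NE: first cell 'W' (not opp) -> no flip
Dir W: first cell '.' (not opp) -> no flip
Dir E: opp run (3,2) capped by W -> flip
Dir SW: first cell '.' (not opp) -> no flip
Dir S: first cell '.' (not opp) -> no flip
Dir SE: first cell '.' (not opp) -> no flip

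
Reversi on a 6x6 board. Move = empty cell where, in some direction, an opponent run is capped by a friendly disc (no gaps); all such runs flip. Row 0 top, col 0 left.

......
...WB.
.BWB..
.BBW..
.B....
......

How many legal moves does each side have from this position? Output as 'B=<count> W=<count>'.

Answer: B=5 W=6

Derivation:
-- B to move --
(0,2): no bracket -> illegal
(0,3): flips 1 -> legal
(0,4): flips 2 -> legal
(1,1): no bracket -> illegal
(1,2): flips 2 -> legal
(2,4): no bracket -> illegal
(3,4): flips 1 -> legal
(4,2): no bracket -> illegal
(4,3): flips 1 -> legal
(4,4): no bracket -> illegal
B mobility = 5
-- W to move --
(0,3): no bracket -> illegal
(0,4): no bracket -> illegal
(0,5): no bracket -> illegal
(1,0): no bracket -> illegal
(1,1): no bracket -> illegal
(1,2): no bracket -> illegal
(1,5): flips 1 -> legal
(2,0): flips 1 -> legal
(2,4): flips 1 -> legal
(2,5): no bracket -> illegal
(3,0): flips 2 -> legal
(3,4): no bracket -> illegal
(4,0): flips 1 -> legal
(4,2): flips 1 -> legal
(4,3): no bracket -> illegal
(5,0): no bracket -> illegal
(5,1): no bracket -> illegal
(5,2): no bracket -> illegal
W mobility = 6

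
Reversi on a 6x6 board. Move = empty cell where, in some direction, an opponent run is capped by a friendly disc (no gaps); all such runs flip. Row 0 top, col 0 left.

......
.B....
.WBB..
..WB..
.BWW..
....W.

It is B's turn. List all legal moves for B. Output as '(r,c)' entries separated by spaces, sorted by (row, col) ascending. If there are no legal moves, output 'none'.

(1,0): no bracket -> illegal
(1,2): no bracket -> illegal
(2,0): flips 1 -> legal
(3,0): no bracket -> illegal
(3,1): flips 2 -> legal
(3,4): no bracket -> illegal
(4,4): flips 2 -> legal
(4,5): no bracket -> illegal
(5,1): flips 1 -> legal
(5,2): flips 2 -> legal
(5,3): flips 1 -> legal
(5,5): no bracket -> illegal

Answer: (2,0) (3,1) (4,4) (5,1) (5,2) (5,3)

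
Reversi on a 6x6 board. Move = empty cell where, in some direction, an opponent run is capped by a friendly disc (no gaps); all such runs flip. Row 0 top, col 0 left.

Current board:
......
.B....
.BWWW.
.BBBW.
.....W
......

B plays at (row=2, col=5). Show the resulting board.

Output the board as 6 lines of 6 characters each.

Place B at (2,5); scan 8 dirs for brackets.
Dir NW: first cell '.' (not opp) -> no flip
Dir N: first cell '.' (not opp) -> no flip
Dir NE: edge -> no flip
Dir W: opp run (2,4) (2,3) (2,2) capped by B -> flip
Dir E: edge -> no flip
Dir SW: opp run (3,4), next='.' -> no flip
Dir S: first cell '.' (not opp) -> no flip
Dir SE: edge -> no flip
All flips: (2,2) (2,3) (2,4)

Answer: ......
.B....
.BBBBB
.BBBW.
.....W
......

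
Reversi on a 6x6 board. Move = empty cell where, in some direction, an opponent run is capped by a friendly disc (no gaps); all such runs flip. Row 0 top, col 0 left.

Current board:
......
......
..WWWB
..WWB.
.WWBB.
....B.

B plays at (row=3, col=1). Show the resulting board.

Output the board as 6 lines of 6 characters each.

Answer: ......
......
..WWWB
.BBBB.
.WWBB.
....B.

Derivation:
Place B at (3,1); scan 8 dirs for brackets.
Dir NW: first cell '.' (not opp) -> no flip
Dir N: first cell '.' (not opp) -> no flip
Dir NE: opp run (2,2), next='.' -> no flip
Dir W: first cell '.' (not opp) -> no flip
Dir E: opp run (3,2) (3,3) capped by B -> flip
Dir SW: first cell '.' (not opp) -> no flip
Dir S: opp run (4,1), next='.' -> no flip
Dir SE: opp run (4,2), next='.' -> no flip
All flips: (3,2) (3,3)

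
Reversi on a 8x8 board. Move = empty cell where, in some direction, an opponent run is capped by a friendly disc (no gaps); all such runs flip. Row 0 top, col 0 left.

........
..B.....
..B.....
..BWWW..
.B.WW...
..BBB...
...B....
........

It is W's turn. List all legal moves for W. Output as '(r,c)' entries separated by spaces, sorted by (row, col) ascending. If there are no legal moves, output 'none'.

Answer: (1,1) (2,1) (3,1) (6,1) (6,2) (6,4) (6,5) (7,3)

Derivation:
(0,1): no bracket -> illegal
(0,2): no bracket -> illegal
(0,3): no bracket -> illegal
(1,1): flips 1 -> legal
(1,3): no bracket -> illegal
(2,1): flips 1 -> legal
(2,3): no bracket -> illegal
(3,0): no bracket -> illegal
(3,1): flips 1 -> legal
(4,0): no bracket -> illegal
(4,2): no bracket -> illegal
(4,5): no bracket -> illegal
(5,0): no bracket -> illegal
(5,1): no bracket -> illegal
(5,5): no bracket -> illegal
(6,1): flips 1 -> legal
(6,2): flips 1 -> legal
(6,4): flips 1 -> legal
(6,5): flips 1 -> legal
(7,2): no bracket -> illegal
(7,3): flips 2 -> legal
(7,4): no bracket -> illegal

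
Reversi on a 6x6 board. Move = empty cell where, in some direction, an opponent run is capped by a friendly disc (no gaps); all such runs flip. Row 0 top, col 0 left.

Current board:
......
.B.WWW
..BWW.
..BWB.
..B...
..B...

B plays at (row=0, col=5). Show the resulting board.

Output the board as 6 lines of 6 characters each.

Place B at (0,5); scan 8 dirs for brackets.
Dir NW: edge -> no flip
Dir N: edge -> no flip
Dir NE: edge -> no flip
Dir W: first cell '.' (not opp) -> no flip
Dir E: edge -> no flip
Dir SW: opp run (1,4) (2,3) capped by B -> flip
Dir S: opp run (1,5), next='.' -> no flip
Dir SE: edge -> no flip
All flips: (1,4) (2,3)

Answer: .....B
.B.WBW
..BBW.
..BWB.
..B...
..B...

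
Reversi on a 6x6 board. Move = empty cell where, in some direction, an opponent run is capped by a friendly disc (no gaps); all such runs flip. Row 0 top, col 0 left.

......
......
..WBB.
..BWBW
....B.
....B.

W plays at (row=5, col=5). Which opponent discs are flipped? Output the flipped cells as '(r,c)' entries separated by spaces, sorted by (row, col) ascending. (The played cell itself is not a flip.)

Dir NW: opp run (4,4) capped by W -> flip
Dir N: first cell '.' (not opp) -> no flip
Dir NE: edge -> no flip
Dir W: opp run (5,4), next='.' -> no flip
Dir E: edge -> no flip
Dir SW: edge -> no flip
Dir S: edge -> no flip
Dir SE: edge -> no flip

Answer: (4,4)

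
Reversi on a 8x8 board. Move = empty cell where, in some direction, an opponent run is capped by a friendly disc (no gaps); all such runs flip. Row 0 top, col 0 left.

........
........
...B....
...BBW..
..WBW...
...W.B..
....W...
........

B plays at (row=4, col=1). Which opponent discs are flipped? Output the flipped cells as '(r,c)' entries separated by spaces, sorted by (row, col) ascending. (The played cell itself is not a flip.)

Dir NW: first cell '.' (not opp) -> no flip
Dir N: first cell '.' (not opp) -> no flip
Dir NE: first cell '.' (not opp) -> no flip
Dir W: first cell '.' (not opp) -> no flip
Dir E: opp run (4,2) capped by B -> flip
Dir SW: first cell '.' (not opp) -> no flip
Dir S: first cell '.' (not opp) -> no flip
Dir SE: first cell '.' (not opp) -> no flip

Answer: (4,2)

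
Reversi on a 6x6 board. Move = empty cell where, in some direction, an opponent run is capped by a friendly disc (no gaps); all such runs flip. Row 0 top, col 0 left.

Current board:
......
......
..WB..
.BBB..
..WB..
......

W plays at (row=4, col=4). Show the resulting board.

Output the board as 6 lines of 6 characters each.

Answer: ......
......
..WB..
.BBW..
..WWW.
......

Derivation:
Place W at (4,4); scan 8 dirs for brackets.
Dir NW: opp run (3,3) capped by W -> flip
Dir N: first cell '.' (not opp) -> no flip
Dir NE: first cell '.' (not opp) -> no flip
Dir W: opp run (4,3) capped by W -> flip
Dir E: first cell '.' (not opp) -> no flip
Dir SW: first cell '.' (not opp) -> no flip
Dir S: first cell '.' (not opp) -> no flip
Dir SE: first cell '.' (not opp) -> no flip
All flips: (3,3) (4,3)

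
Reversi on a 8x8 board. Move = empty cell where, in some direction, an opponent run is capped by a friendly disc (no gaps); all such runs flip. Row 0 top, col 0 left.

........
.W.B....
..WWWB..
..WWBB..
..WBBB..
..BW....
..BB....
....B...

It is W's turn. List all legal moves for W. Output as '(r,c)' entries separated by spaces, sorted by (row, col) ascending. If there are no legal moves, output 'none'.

Answer: (0,2) (0,3) (0,4) (2,6) (3,6) (4,6) (5,1) (5,4) (5,5) (5,6) (7,1) (7,2) (7,3)

Derivation:
(0,2): flips 1 -> legal
(0,3): flips 1 -> legal
(0,4): flips 1 -> legal
(1,2): no bracket -> illegal
(1,4): no bracket -> illegal
(1,5): no bracket -> illegal
(1,6): no bracket -> illegal
(2,6): flips 3 -> legal
(3,6): flips 2 -> legal
(4,1): no bracket -> illegal
(4,6): flips 4 -> legal
(5,1): flips 1 -> legal
(5,4): flips 3 -> legal
(5,5): flips 1 -> legal
(5,6): flips 2 -> legal
(6,1): no bracket -> illegal
(6,4): no bracket -> illegal
(6,5): no bracket -> illegal
(7,1): flips 1 -> legal
(7,2): flips 2 -> legal
(7,3): flips 1 -> legal
(7,5): no bracket -> illegal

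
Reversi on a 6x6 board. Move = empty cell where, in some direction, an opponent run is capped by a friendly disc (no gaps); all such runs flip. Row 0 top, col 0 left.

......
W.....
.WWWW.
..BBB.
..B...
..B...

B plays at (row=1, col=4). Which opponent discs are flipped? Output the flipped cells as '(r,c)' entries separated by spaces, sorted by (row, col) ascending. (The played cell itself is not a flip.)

Answer: (2,3) (2,4)

Derivation:
Dir NW: first cell '.' (not opp) -> no flip
Dir N: first cell '.' (not opp) -> no flip
Dir NE: first cell '.' (not opp) -> no flip
Dir W: first cell '.' (not opp) -> no flip
Dir E: first cell '.' (not opp) -> no flip
Dir SW: opp run (2,3) capped by B -> flip
Dir S: opp run (2,4) capped by B -> flip
Dir SE: first cell '.' (not opp) -> no flip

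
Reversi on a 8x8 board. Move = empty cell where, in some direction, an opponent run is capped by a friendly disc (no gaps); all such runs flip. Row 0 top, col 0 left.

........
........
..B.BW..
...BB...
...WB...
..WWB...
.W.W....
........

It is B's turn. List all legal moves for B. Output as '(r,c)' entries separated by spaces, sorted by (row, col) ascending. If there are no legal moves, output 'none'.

(1,4): no bracket -> illegal
(1,5): no bracket -> illegal
(1,6): flips 1 -> legal
(2,6): flips 1 -> legal
(3,2): flips 1 -> legal
(3,5): no bracket -> illegal
(3,6): no bracket -> illegal
(4,1): no bracket -> illegal
(4,2): flips 1 -> legal
(5,0): no bracket -> illegal
(5,1): flips 2 -> legal
(6,0): no bracket -> illegal
(6,2): flips 1 -> legal
(6,4): no bracket -> illegal
(7,0): flips 3 -> legal
(7,1): no bracket -> illegal
(7,2): flips 1 -> legal
(7,3): flips 3 -> legal
(7,4): no bracket -> illegal

Answer: (1,6) (2,6) (3,2) (4,2) (5,1) (6,2) (7,0) (7,2) (7,3)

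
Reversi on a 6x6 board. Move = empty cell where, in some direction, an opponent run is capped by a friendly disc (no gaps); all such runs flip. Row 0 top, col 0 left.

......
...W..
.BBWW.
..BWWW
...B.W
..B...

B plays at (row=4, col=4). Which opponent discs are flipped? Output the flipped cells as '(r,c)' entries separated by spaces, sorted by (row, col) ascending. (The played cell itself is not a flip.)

Answer: (3,3)

Derivation:
Dir NW: opp run (3,3) capped by B -> flip
Dir N: opp run (3,4) (2,4), next='.' -> no flip
Dir NE: opp run (3,5), next=edge -> no flip
Dir W: first cell 'B' (not opp) -> no flip
Dir E: opp run (4,5), next=edge -> no flip
Dir SW: first cell '.' (not opp) -> no flip
Dir S: first cell '.' (not opp) -> no flip
Dir SE: first cell '.' (not opp) -> no flip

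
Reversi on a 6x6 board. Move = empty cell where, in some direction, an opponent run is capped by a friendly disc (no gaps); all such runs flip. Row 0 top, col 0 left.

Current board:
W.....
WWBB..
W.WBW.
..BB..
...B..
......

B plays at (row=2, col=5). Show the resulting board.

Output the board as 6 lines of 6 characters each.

Answer: W.....
WWBB..
W.WBBB
..BB..
...B..
......

Derivation:
Place B at (2,5); scan 8 dirs for brackets.
Dir NW: first cell '.' (not opp) -> no flip
Dir N: first cell '.' (not opp) -> no flip
Dir NE: edge -> no flip
Dir W: opp run (2,4) capped by B -> flip
Dir E: edge -> no flip
Dir SW: first cell '.' (not opp) -> no flip
Dir S: first cell '.' (not opp) -> no flip
Dir SE: edge -> no flip
All flips: (2,4)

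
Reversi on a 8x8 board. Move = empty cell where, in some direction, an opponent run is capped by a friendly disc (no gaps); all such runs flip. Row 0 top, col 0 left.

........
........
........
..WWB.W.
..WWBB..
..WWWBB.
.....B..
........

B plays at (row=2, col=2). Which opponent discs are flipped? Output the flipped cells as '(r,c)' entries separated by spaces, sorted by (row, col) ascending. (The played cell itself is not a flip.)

Dir NW: first cell '.' (not opp) -> no flip
Dir N: first cell '.' (not opp) -> no flip
Dir NE: first cell '.' (not opp) -> no flip
Dir W: first cell '.' (not opp) -> no flip
Dir E: first cell '.' (not opp) -> no flip
Dir SW: first cell '.' (not opp) -> no flip
Dir S: opp run (3,2) (4,2) (5,2), next='.' -> no flip
Dir SE: opp run (3,3) capped by B -> flip

Answer: (3,3)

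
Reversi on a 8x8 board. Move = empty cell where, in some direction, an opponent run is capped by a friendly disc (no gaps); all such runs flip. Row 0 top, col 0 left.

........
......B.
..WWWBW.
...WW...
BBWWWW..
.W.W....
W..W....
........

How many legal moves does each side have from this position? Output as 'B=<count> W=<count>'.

-- B to move --
(1,1): no bracket -> illegal
(1,2): no bracket -> illegal
(1,3): no bracket -> illegal
(1,4): no bracket -> illegal
(1,5): no bracket -> illegal
(1,7): no bracket -> illegal
(2,1): flips 3 -> legal
(2,7): flips 1 -> legal
(3,1): no bracket -> illegal
(3,2): no bracket -> illegal
(3,5): no bracket -> illegal
(3,6): flips 1 -> legal
(3,7): no bracket -> illegal
(4,6): flips 4 -> legal
(5,0): no bracket -> illegal
(5,2): flips 2 -> legal
(5,4): no bracket -> illegal
(5,5): no bracket -> illegal
(5,6): no bracket -> illegal
(6,1): flips 1 -> legal
(6,2): flips 1 -> legal
(6,4): no bracket -> illegal
(7,0): no bracket -> illegal
(7,1): no bracket -> illegal
(7,2): no bracket -> illegal
(7,3): no bracket -> illegal
(7,4): no bracket -> illegal
B mobility = 7
-- W to move --
(0,5): no bracket -> illegal
(0,6): flips 1 -> legal
(0,7): flips 2 -> legal
(1,4): no bracket -> illegal
(1,5): no bracket -> illegal
(1,7): no bracket -> illegal
(2,7): no bracket -> illegal
(3,0): no bracket -> illegal
(3,1): flips 1 -> legal
(3,2): no bracket -> illegal
(3,5): no bracket -> illegal
(3,6): no bracket -> illegal
(5,0): no bracket -> illegal
(5,2): no bracket -> illegal
W mobility = 3

Answer: B=7 W=3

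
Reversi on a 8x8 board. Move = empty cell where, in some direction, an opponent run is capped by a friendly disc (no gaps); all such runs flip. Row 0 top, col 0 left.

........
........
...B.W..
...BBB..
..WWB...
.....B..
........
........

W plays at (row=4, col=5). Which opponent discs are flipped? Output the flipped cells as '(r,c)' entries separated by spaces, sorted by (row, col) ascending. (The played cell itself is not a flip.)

Dir NW: opp run (3,4) (2,3), next='.' -> no flip
Dir N: opp run (3,5) capped by W -> flip
Dir NE: first cell '.' (not opp) -> no flip
Dir W: opp run (4,4) capped by W -> flip
Dir E: first cell '.' (not opp) -> no flip
Dir SW: first cell '.' (not opp) -> no flip
Dir S: opp run (5,5), next='.' -> no flip
Dir SE: first cell '.' (not opp) -> no flip

Answer: (3,5) (4,4)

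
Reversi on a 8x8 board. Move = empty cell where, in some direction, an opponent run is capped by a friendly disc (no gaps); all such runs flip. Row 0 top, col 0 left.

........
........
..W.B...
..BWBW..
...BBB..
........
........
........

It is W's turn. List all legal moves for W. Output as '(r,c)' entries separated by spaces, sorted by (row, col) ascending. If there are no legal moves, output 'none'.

Answer: (1,3) (1,5) (3,1) (4,2) (5,3) (5,5)

Derivation:
(1,3): flips 1 -> legal
(1,4): no bracket -> illegal
(1,5): flips 1 -> legal
(2,1): no bracket -> illegal
(2,3): no bracket -> illegal
(2,5): no bracket -> illegal
(3,1): flips 1 -> legal
(3,6): no bracket -> illegal
(4,1): no bracket -> illegal
(4,2): flips 1 -> legal
(4,6): no bracket -> illegal
(5,2): no bracket -> illegal
(5,3): flips 2 -> legal
(5,4): no bracket -> illegal
(5,5): flips 2 -> legal
(5,6): no bracket -> illegal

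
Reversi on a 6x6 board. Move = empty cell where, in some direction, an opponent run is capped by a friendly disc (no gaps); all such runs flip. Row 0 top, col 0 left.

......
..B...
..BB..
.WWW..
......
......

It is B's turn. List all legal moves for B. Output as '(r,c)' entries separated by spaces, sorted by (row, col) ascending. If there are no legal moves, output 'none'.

Answer: (4,0) (4,1) (4,2) (4,3) (4,4)

Derivation:
(2,0): no bracket -> illegal
(2,1): no bracket -> illegal
(2,4): no bracket -> illegal
(3,0): no bracket -> illegal
(3,4): no bracket -> illegal
(4,0): flips 1 -> legal
(4,1): flips 1 -> legal
(4,2): flips 1 -> legal
(4,3): flips 1 -> legal
(4,4): flips 1 -> legal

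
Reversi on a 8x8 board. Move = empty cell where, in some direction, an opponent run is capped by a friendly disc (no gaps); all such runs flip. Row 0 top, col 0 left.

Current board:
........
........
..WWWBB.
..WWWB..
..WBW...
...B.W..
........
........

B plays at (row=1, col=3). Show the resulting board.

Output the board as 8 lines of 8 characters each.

Answer: ........
...B....
..WBBBB.
..WBWB..
..WBW...
...B.W..
........
........

Derivation:
Place B at (1,3); scan 8 dirs for brackets.
Dir NW: first cell '.' (not opp) -> no flip
Dir N: first cell '.' (not opp) -> no flip
Dir NE: first cell '.' (not opp) -> no flip
Dir W: first cell '.' (not opp) -> no flip
Dir E: first cell '.' (not opp) -> no flip
Dir SW: opp run (2,2), next='.' -> no flip
Dir S: opp run (2,3) (3,3) capped by B -> flip
Dir SE: opp run (2,4) capped by B -> flip
All flips: (2,3) (2,4) (3,3)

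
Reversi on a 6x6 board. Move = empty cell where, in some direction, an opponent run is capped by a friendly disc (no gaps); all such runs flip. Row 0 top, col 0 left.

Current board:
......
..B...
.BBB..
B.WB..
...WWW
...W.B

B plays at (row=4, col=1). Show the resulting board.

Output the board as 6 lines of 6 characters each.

Place B at (4,1); scan 8 dirs for brackets.
Dir NW: first cell 'B' (not opp) -> no flip
Dir N: first cell '.' (not opp) -> no flip
Dir NE: opp run (3,2) capped by B -> flip
Dir W: first cell '.' (not opp) -> no flip
Dir E: first cell '.' (not opp) -> no flip
Dir SW: first cell '.' (not opp) -> no flip
Dir S: first cell '.' (not opp) -> no flip
Dir SE: first cell '.' (not opp) -> no flip
All flips: (3,2)

Answer: ......
..B...
.BBB..
B.BB..
.B.WWW
...W.B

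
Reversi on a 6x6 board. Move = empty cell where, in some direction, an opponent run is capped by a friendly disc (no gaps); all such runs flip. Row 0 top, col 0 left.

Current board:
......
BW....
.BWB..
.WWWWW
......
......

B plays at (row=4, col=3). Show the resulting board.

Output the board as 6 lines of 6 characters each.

Place B at (4,3); scan 8 dirs for brackets.
Dir NW: opp run (3,2) capped by B -> flip
Dir N: opp run (3,3) capped by B -> flip
Dir NE: opp run (3,4), next='.' -> no flip
Dir W: first cell '.' (not opp) -> no flip
Dir E: first cell '.' (not opp) -> no flip
Dir SW: first cell '.' (not opp) -> no flip
Dir S: first cell '.' (not opp) -> no flip
Dir SE: first cell '.' (not opp) -> no flip
All flips: (3,2) (3,3)

Answer: ......
BW....
.BWB..
.WBBWW
...B..
......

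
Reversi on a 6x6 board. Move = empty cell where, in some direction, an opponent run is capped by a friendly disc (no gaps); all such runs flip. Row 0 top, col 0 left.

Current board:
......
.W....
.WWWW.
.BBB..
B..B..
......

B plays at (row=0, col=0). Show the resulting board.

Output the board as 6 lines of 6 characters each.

Place B at (0,0); scan 8 dirs for brackets.
Dir NW: edge -> no flip
Dir N: edge -> no flip
Dir NE: edge -> no flip
Dir W: edge -> no flip
Dir E: first cell '.' (not opp) -> no flip
Dir SW: edge -> no flip
Dir S: first cell '.' (not opp) -> no flip
Dir SE: opp run (1,1) (2,2) capped by B -> flip
All flips: (1,1) (2,2)

Answer: B.....
.B....
.WBWW.
.BBB..
B..B..
......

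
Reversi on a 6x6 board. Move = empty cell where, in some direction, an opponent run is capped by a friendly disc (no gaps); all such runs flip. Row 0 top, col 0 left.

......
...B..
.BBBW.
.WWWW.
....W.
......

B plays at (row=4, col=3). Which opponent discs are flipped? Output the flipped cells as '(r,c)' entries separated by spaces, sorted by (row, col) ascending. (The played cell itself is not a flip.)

Dir NW: opp run (3,2) capped by B -> flip
Dir N: opp run (3,3) capped by B -> flip
Dir NE: opp run (3,4), next='.' -> no flip
Dir W: first cell '.' (not opp) -> no flip
Dir E: opp run (4,4), next='.' -> no flip
Dir SW: first cell '.' (not opp) -> no flip
Dir S: first cell '.' (not opp) -> no flip
Dir SE: first cell '.' (not opp) -> no flip

Answer: (3,2) (3,3)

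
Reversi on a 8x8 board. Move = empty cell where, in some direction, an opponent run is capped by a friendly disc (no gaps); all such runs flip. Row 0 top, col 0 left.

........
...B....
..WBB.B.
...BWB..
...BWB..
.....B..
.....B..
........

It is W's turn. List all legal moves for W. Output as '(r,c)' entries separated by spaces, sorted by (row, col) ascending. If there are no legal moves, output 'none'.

Answer: (0,4) (1,2) (1,4) (1,7) (2,5) (3,2) (3,6) (4,2) (4,6) (5,2) (5,6) (6,6)

Derivation:
(0,2): no bracket -> illegal
(0,3): no bracket -> illegal
(0,4): flips 1 -> legal
(1,2): flips 1 -> legal
(1,4): flips 1 -> legal
(1,5): no bracket -> illegal
(1,6): no bracket -> illegal
(1,7): flips 2 -> legal
(2,5): flips 2 -> legal
(2,7): no bracket -> illegal
(3,2): flips 1 -> legal
(3,6): flips 1 -> legal
(3,7): no bracket -> illegal
(4,2): flips 1 -> legal
(4,6): flips 1 -> legal
(5,2): flips 1 -> legal
(5,3): no bracket -> illegal
(5,4): no bracket -> illegal
(5,6): flips 1 -> legal
(6,4): no bracket -> illegal
(6,6): flips 1 -> legal
(7,4): no bracket -> illegal
(7,5): no bracket -> illegal
(7,6): no bracket -> illegal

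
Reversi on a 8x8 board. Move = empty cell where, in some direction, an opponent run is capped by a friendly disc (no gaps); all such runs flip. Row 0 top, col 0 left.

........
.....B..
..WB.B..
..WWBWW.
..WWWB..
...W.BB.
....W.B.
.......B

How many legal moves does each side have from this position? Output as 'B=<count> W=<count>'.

Answer: B=11 W=8

Derivation:
-- B to move --
(1,1): flips 3 -> legal
(1,2): no bracket -> illegal
(1,3): no bracket -> illegal
(2,1): flips 1 -> legal
(2,4): no bracket -> illegal
(2,6): no bracket -> illegal
(2,7): flips 1 -> legal
(3,1): flips 2 -> legal
(3,7): flips 2 -> legal
(4,1): flips 4 -> legal
(4,6): no bracket -> illegal
(4,7): flips 1 -> legal
(5,1): no bracket -> illegal
(5,2): flips 1 -> legal
(5,4): flips 1 -> legal
(6,2): no bracket -> illegal
(6,3): flips 3 -> legal
(6,5): no bracket -> illegal
(7,3): flips 1 -> legal
(7,4): no bracket -> illegal
(7,5): no bracket -> illegal
B mobility = 11
-- W to move --
(0,4): no bracket -> illegal
(0,5): flips 2 -> legal
(0,6): no bracket -> illegal
(1,2): no bracket -> illegal
(1,3): flips 1 -> legal
(1,4): flips 2 -> legal
(1,6): flips 2 -> legal
(2,4): flips 2 -> legal
(2,6): no bracket -> illegal
(4,6): flips 2 -> legal
(4,7): no bracket -> illegal
(5,4): flips 1 -> legal
(5,7): no bracket -> illegal
(6,5): flips 2 -> legal
(6,7): no bracket -> illegal
(7,5): no bracket -> illegal
(7,6): no bracket -> illegal
W mobility = 8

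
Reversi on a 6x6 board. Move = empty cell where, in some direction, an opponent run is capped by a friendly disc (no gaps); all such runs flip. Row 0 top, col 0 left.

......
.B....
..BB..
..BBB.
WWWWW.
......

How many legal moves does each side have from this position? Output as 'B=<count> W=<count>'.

-- B to move --
(3,0): no bracket -> illegal
(3,1): no bracket -> illegal
(3,5): no bracket -> illegal
(4,5): no bracket -> illegal
(5,0): flips 1 -> legal
(5,1): flips 1 -> legal
(5,2): flips 2 -> legal
(5,3): flips 1 -> legal
(5,4): flips 2 -> legal
(5,5): flips 1 -> legal
B mobility = 6
-- W to move --
(0,0): flips 3 -> legal
(0,1): no bracket -> illegal
(0,2): no bracket -> illegal
(1,0): no bracket -> illegal
(1,2): flips 2 -> legal
(1,3): flips 2 -> legal
(1,4): flips 2 -> legal
(2,0): no bracket -> illegal
(2,1): flips 1 -> legal
(2,4): flips 2 -> legal
(2,5): flips 1 -> legal
(3,1): no bracket -> illegal
(3,5): no bracket -> illegal
(4,5): no bracket -> illegal
W mobility = 7

Answer: B=6 W=7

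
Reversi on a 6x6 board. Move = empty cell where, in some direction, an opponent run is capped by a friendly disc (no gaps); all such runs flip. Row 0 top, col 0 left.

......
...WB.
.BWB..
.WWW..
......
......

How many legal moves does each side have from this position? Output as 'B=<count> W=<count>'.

-- B to move --
(0,2): no bracket -> illegal
(0,3): flips 1 -> legal
(0,4): no bracket -> illegal
(1,1): no bracket -> illegal
(1,2): flips 1 -> legal
(2,0): no bracket -> illegal
(2,4): no bracket -> illegal
(3,0): no bracket -> illegal
(3,4): no bracket -> illegal
(4,0): no bracket -> illegal
(4,1): flips 2 -> legal
(4,2): no bracket -> illegal
(4,3): flips 2 -> legal
(4,4): no bracket -> illegal
B mobility = 4
-- W to move --
(0,3): no bracket -> illegal
(0,4): no bracket -> illegal
(0,5): flips 2 -> legal
(1,0): flips 1 -> legal
(1,1): flips 1 -> legal
(1,2): no bracket -> illegal
(1,5): flips 1 -> legal
(2,0): flips 1 -> legal
(2,4): flips 1 -> legal
(2,5): no bracket -> illegal
(3,0): no bracket -> illegal
(3,4): no bracket -> illegal
W mobility = 6

Answer: B=4 W=6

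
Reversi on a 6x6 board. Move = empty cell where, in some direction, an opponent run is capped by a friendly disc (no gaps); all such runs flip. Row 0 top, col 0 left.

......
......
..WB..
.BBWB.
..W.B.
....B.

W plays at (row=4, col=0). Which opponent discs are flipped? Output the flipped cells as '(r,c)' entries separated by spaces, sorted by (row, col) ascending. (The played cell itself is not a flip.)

Dir NW: edge -> no flip
Dir N: first cell '.' (not opp) -> no flip
Dir NE: opp run (3,1) capped by W -> flip
Dir W: edge -> no flip
Dir E: first cell '.' (not opp) -> no flip
Dir SW: edge -> no flip
Dir S: first cell '.' (not opp) -> no flip
Dir SE: first cell '.' (not opp) -> no flip

Answer: (3,1)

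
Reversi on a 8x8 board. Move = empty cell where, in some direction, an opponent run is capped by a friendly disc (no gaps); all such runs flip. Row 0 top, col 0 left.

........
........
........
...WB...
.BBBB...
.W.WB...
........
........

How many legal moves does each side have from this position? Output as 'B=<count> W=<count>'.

Answer: B=10 W=3

Derivation:
-- B to move --
(2,2): flips 1 -> legal
(2,3): flips 1 -> legal
(2,4): flips 1 -> legal
(3,2): flips 1 -> legal
(4,0): no bracket -> illegal
(5,0): no bracket -> illegal
(5,2): flips 1 -> legal
(6,0): flips 1 -> legal
(6,1): flips 1 -> legal
(6,2): flips 1 -> legal
(6,3): flips 1 -> legal
(6,4): flips 1 -> legal
B mobility = 10
-- W to move --
(2,3): no bracket -> illegal
(2,4): no bracket -> illegal
(2,5): no bracket -> illegal
(3,0): no bracket -> illegal
(3,1): flips 2 -> legal
(3,2): no bracket -> illegal
(3,5): flips 2 -> legal
(4,0): no bracket -> illegal
(4,5): no bracket -> illegal
(5,0): no bracket -> illegal
(5,2): no bracket -> illegal
(5,5): flips 2 -> legal
(6,3): no bracket -> illegal
(6,4): no bracket -> illegal
(6,5): no bracket -> illegal
W mobility = 3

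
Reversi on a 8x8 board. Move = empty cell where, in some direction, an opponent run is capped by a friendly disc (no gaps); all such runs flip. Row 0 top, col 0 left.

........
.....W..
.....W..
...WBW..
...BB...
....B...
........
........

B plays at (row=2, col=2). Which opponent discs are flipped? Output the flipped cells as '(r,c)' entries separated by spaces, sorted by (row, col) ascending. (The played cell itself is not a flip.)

Dir NW: first cell '.' (not opp) -> no flip
Dir N: first cell '.' (not opp) -> no flip
Dir NE: first cell '.' (not opp) -> no flip
Dir W: first cell '.' (not opp) -> no flip
Dir E: first cell '.' (not opp) -> no flip
Dir SW: first cell '.' (not opp) -> no flip
Dir S: first cell '.' (not opp) -> no flip
Dir SE: opp run (3,3) capped by B -> flip

Answer: (3,3)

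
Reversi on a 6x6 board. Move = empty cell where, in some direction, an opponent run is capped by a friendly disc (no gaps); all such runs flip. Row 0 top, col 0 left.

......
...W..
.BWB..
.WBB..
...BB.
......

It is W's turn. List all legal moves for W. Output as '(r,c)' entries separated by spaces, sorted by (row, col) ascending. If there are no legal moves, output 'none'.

Answer: (1,1) (2,0) (2,4) (3,4) (4,2) (5,3) (5,5)

Derivation:
(1,0): no bracket -> illegal
(1,1): flips 1 -> legal
(1,2): no bracket -> illegal
(1,4): no bracket -> illegal
(2,0): flips 1 -> legal
(2,4): flips 1 -> legal
(3,0): no bracket -> illegal
(3,4): flips 2 -> legal
(3,5): no bracket -> illegal
(4,1): no bracket -> illegal
(4,2): flips 1 -> legal
(4,5): no bracket -> illegal
(5,2): no bracket -> illegal
(5,3): flips 3 -> legal
(5,4): no bracket -> illegal
(5,5): flips 2 -> legal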